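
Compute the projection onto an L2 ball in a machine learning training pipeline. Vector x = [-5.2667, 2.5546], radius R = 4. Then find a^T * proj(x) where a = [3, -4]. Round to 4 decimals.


Step 1: Compute ||x|| (intermediates to 6 decimals).
||x|| = sqrt((-5.2667)^2 + 2.5546^2) = 5.853555
Step 2: Project.
Since ||x|| > R, scale = R/||x|| = 4/5.853555 = 0.683345, proj(x) = scale * x
proj(x) = [-3.598973, 1.745673]
Step 3: Dot product.
a^T * proj(x) = 3*(-3.598973) - 4*1.745673 = -17.7796


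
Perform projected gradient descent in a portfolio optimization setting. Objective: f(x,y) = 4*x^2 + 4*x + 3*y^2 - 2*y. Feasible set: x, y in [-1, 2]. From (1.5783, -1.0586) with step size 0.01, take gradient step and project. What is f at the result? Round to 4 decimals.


Step 1: Compute gradient at (1.5783, -1.0586).
grad_x = 2*4*1.5783 + 4 = 16.6264
grad_y = 2*3*-1.0586 - 2 = -8.3516
Step 2: Gradient step.
x_raw = 1.5783 - 0.01*16.6264 = 1.412
y_raw = -1.0586 - 0.01*-8.3516 = -0.9751
Step 3: Project onto [-1, 2].
x_proj = clip(1.412) = 1.412
y_proj = clip(-0.9751) = -0.9751
Step 4: Evaluate f.
f(1.412, -0.9751) = 18.4261


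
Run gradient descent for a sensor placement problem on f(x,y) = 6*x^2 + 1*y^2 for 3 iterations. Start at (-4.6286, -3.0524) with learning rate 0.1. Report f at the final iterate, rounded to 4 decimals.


Gradient descent on f(x,y) = 6*x^2 + 1*y^2.
Starting point: (-4.6286, -3.0524), alpha = 0.1
Step 1: grad_x = 2*6*-4.6286 = -55.5432, grad_y = 2*1*-3.0524 = -6.1048
  x_1 = -4.6286 - 0.1*-55.5432 = 0.9257
  y_1 = -3.0524 - 0.1*-6.1048 = -2.4419
Step 2: grad_x = 2*6*0.9257 = 11.1086, grad_y = 2*1*-2.4419 = -4.8838
  x_2 = 0.9257 - 0.1*11.1086 = -0.1851
  y_2 = -2.4419 - 0.1*-4.8838 = -1.9535
Step 3: grad_x = 2*6*-0.1851 = -2.2217, grad_y = 2*1*-1.9535 = -3.9071
  x_3 = -0.1851 - 0.1*-2.2217 = 0.037
  y_3 = -1.9535 - 0.1*-3.9071 = -1.5628
f(0.037, -1.5628) = 6*0.037^2 + 1*(-1.5628)^2 = 2.4507


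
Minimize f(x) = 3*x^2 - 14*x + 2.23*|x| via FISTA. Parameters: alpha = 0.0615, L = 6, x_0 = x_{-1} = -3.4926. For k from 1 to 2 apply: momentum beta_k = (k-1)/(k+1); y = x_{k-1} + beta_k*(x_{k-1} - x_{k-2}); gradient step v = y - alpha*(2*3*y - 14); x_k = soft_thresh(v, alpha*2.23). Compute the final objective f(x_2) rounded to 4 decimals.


FISTA on f(x) = 3*x^2 - 14*x + 2.23*|x|
L = 6, alpha = 0.0615
Iteration 1: beta = 0.0, y = -3.4926 + 0.0*(-3.4926 + 3.4926) = -3.4926
  grad(y) = -34.9556, v = y - alpha*grad = -1.3428
  prox(v) = soft_thresh(-1.3428, 0.1371) = -1.2057
Iteration 2: beta = 0.3333, y = -1.2057 + 0.3333*(-1.2057 + 3.4926) = -0.4434
  grad(y) = -16.6603, v = y - alpha*grad = 0.5812
  prox(v) = soft_thresh(0.5812, 0.1371) = 0.4441
f(x_2) = 3*0.4441^2 - 14*0.4441 + 2.23*|0.4441| = -4.6352


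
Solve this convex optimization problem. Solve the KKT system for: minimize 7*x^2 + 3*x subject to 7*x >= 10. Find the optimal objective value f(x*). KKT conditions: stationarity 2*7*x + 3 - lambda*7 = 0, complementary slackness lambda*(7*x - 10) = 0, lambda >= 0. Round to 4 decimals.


Step 1: Try lambda = 0 (constraint inactive).
x_unc = -3/(2*7) = -0.2143
Check: 7*-0.2143 = -1.5001 < 10 -- violated!
Step 2: Constraint must be active: 7*x = 10
x* = 10/7 = 1.4286 (rounded; the exact value 10/7 is used below)
lambda = (2*7*(10/7) + 3)/7 = 3.2857
Step 3: Compute optimal value.
f(x*) = 7*(10/7)^2 + 3*(10/7) = 18.5714


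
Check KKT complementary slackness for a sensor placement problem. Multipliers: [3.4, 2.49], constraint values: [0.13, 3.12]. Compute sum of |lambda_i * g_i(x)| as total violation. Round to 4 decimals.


KKT complementary slackness check:
lambda_1 * g_1 = 3.4 * 0.13 = 0.442
lambda_2 * g_2 = 2.49 * 3.12 = 7.7688
Total violation = 0.442 + 7.7688 = 8.2108


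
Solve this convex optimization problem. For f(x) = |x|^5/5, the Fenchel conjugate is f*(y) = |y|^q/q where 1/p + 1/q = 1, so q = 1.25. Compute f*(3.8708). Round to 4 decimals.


The conjugate exponent q satisfies 1/p + 1/q = 1.
p = 5, so q = 5/(5 - 1) = 1.25
|y|^q = 3.8708^1.25 = 5.4294
f*(3.8708) = 5.4294 / 1.25 = 4.3435


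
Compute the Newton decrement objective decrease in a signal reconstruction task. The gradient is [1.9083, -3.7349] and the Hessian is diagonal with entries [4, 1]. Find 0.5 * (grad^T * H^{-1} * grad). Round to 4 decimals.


Step 1: H is diagonal, so H^(-1) * g = [0.4771, -3.7349].
Step 2: g^T H^(-1) g = sum_i g_i^2 / H_ii
  = (1.9083)^2/4 + (-3.7349)^2/1
  = 0.9104 + 13.9495 = 14.8599
Step 3: Objective decrease = 0.5 * g^T H^(-1) g = 7.4299


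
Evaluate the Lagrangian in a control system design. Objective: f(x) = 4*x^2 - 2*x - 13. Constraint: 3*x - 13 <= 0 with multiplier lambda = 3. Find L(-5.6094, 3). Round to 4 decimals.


Step 1: Evaluate f(x).
f(-5.6094) = 4*(-5.6094)^2 - 2*(-5.6094) - 13 = 124.0803
Step 2: Evaluate g(x).
g(-5.6094) = 3*-5.6094 - 13 = -29.8282
Step 3: Compute Lagrangian.
L = 124.0803 + 3*-29.8282 = 34.5957


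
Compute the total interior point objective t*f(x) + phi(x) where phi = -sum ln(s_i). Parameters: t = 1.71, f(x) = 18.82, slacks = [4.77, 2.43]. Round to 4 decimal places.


Step 1: Compute log-barrier.
ln values: [1.5623, 0.8879]
phi = -(1.5623 + 0.8879) = -2.4502
Step 2: Compute augmented objective.
t*f(x) = 1.71*18.82 = 32.1822
Total = 32.1822 - 2.4502 = 29.732


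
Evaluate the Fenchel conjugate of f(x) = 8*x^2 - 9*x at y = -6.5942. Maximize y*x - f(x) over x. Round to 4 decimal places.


f*(y) = sup_x {y*x - a*x^2 - b*x} = sup_x {(y-b)*x - a*x^2}
FOC: (y - b) - 2a*x = 0 => x* = (y - b)/(2a)
x* = (-6.5942 + 9)/(2*8) = 0.1504
f*(-6.5942) = (y-b)^2/(4a) = (-6.5942 + 9)^2/(4*8)
= 5.7879/32 = 0.1809


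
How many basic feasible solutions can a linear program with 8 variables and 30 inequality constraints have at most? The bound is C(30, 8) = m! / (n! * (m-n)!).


Each vertex corresponds to some choice of n active constraints out of m, so the number of vertices is at most C(m, n) = m! / (n!(m-n)!).
m = 30, n = 8
Numerator: 30 * 29 * 28 * 27 * 26 * 25 * 24 * 23
Denominator: 8! = 40320
C(30, 8) = 5852925


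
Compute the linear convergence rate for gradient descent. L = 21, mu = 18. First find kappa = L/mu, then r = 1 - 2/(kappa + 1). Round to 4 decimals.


Step 1: Compute the condition number.
kappa = L/mu = 21/18 = 1.1667
Step 2: Compute the convergence rate.
r = 1 - 2/(kappa + 1) = 1 - 2*mu/(L + mu) = (L - mu)/(L + mu) = 3/39 = 0.0769


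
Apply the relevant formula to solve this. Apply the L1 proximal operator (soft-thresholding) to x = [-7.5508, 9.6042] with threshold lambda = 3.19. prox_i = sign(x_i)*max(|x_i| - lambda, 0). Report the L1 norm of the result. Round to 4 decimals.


Soft-thresholding with lambda = 3.19:
prox(-7.5508) = sign(-7.5508)*max(|-7.5508| - 3.19, 0) = -4.3608
prox(9.6042) = sign(9.6042)*max(|9.6042| - 3.19, 0) = 6.4142
prox(x) = [-4.3608, 6.4142]
||prox(x)||_1 = 4.3608 + 6.4142 = 10.775


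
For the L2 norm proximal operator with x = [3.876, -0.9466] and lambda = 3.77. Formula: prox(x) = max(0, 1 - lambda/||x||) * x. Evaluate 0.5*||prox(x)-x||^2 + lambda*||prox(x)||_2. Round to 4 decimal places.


Step 1: Compute ||x||.
||x|| = 3.9899
Step 2: Compute scaling factor.
scale = max(0, 1 - 3.77/3.9899) = 0.0551
Step 3: prox(x) = [0.2136, -0.0522]
||prox(x)|| = 0.2199
Step 4: Proximal objective.
0.5*||prox-x||^2 = 7.1065
lambda*||prox|| = 0.829
Total = 7.9355


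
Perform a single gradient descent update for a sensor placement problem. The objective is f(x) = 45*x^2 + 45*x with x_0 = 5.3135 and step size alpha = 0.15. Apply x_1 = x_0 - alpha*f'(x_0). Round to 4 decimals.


We compute the gradient at x_0 and apply the update.
f'(x) = 90*x + 45
f'(5.3135) = 90*5.3135 + 45 = 523.215
x_1 = 5.3135 - 0.15*523.215 = -73.1688


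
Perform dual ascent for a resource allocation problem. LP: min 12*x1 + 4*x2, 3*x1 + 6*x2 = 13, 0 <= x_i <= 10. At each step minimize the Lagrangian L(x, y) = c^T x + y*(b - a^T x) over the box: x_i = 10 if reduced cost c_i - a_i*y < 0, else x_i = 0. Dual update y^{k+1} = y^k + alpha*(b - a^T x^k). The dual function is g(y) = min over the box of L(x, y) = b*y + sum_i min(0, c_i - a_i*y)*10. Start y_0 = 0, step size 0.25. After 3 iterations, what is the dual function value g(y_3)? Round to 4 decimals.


Dual ascent for LP: min 12*x1 + 4*x2, 3*x1 + 6*x2 = 13, 0 <= x_i <= 10
Step 1: y^k = 0.0, reduced costs: (12.0, 4.0)
  x^k = (0.0, 0.0), subgradient = b - a^T x = 13.0
  y^{k+1} = 0.0 + 0.25*13.0 = 3.25
Step 2: y^k = 3.25, reduced costs: (2.25, -15.5)
  x^k = (0.0, 10.0), subgradient = b - a^T x = -47.0
  y^{k+1} = 3.25 + 0.25*-47.0 = -8.5
Step 3: y^k = -8.5, reduced costs: (37.5, 55.0)
  x^k = (0.0, 0.0), subgradient = b - a^T x = 13.0
  y^{k+1} = -8.5 + 0.25*13.0 = -5.25
Dual objective at y_3 = -5.25: reduced costs (27.75, 35.5), box minimizer x = (0.0, 0.0)
g(y_3) = b*y + (c1 - a1*y)*x1 + (c2 - a2*y)*x2 = 13*(-5.25) + 27.75*0.0 + 35.5*0.0 = -68.25 + 0.0 + 0.0 = -68.25


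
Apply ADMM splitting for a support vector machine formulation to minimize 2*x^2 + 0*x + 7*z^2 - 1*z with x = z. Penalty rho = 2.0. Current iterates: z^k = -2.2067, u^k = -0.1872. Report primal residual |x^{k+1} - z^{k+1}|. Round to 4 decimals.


ADMM iteration with rho = 2.0, z^k = -2.2067, u^k = -0.1872
Step 1: x-update.
Minimize 2*x^2 + 0*x + (2.0/2)*(x + 2.2067 - 0.1872)^2
FOC: (2*2 + 2.0)*x = 0 + 2.0*(-2.2067 + 0.1872)
x^{k+1} = -0.6732
Step 2: z-update.
Minimize 7*z^2 - 1*z + (2.0/2)*(-0.6732 - z - 0.1872)^2
FOC: (2*7 + 2.0)*z = 1 + 2.0*(-0.6732 - 0.1872)
z^{k+1} = -0.045
Step 3: u-update.
u^{k+1} = -0.1872 - 0.6732 + 0.045 = -0.8153
Step 4: Primal residual = |-0.6732 + 0.045| = 0.6281


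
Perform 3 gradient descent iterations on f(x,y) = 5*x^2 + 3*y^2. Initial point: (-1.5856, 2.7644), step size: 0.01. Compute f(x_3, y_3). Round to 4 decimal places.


Gradient descent on f(x,y) = 5*x^2 + 3*y^2.
Starting point: (-1.5856, 2.7644), alpha = 0.01
Step 1: grad_x = 2*5*-1.5856 = -15.856, grad_y = 2*3*2.7644 = 16.5864
  x_1 = -1.5856 - 0.01*-15.856 = -1.427
  y_1 = 2.7644 - 0.01*16.5864 = 2.5985
Step 2: grad_x = 2*5*-1.427 = -14.2704, grad_y = 2*3*2.5985 = 15.5912
  x_2 = -1.427 - 0.01*-14.2704 = -1.2843
  y_2 = 2.5985 - 0.01*15.5912 = 2.4426
Step 3: grad_x = 2*5*-1.2843 = -12.8434, grad_y = 2*3*2.4426 = 14.6557
  x_3 = -1.2843 - 0.01*-12.8434 = -1.1559
  y_3 = 2.4426 - 0.01*14.6557 = 2.2961
f(-1.1559, 2.2961) = 5*(-1.1559)^2 + 3*2.2961^2 = 22.4963


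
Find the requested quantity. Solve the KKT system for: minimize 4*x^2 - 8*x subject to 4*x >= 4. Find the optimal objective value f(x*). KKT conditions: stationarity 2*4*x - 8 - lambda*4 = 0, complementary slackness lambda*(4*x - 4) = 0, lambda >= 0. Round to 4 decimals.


Step 1: Try lambda = 0 (constraint inactive).
Stationarity: 2*4*x - 8 = 0
x* = 8/(2*4) = 1.0
Check constraint: 4*1.0 = 4.0 >= 4 -- satisfied.
Step 2: Compute optimal value.
f(x*) = 4*1.0^2 - 8*1.0 = -4.0


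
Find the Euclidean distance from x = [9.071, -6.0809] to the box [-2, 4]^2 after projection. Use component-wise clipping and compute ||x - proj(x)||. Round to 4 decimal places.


Project each component onto [-2, 4].
clip(9.071) = 4.0, clip(-6.0809) = -2.0
Projection = [4.0, -2.0]
Squared diffs: [25.715, 16.6537]
Distance = sqrt(42.3687) = 6.5091


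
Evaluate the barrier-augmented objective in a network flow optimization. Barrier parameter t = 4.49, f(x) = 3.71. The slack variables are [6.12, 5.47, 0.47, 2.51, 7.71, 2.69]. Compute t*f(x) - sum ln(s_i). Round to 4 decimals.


Step 1: Compute log-barrier.
ln values: [1.8116, 1.6993, -0.755, 0.9203, 2.0425, 0.9895]
phi = -(1.8116 + 1.6993 - 0.755 + 0.9203 + 2.0425 + 0.9895) = -6.7082
Step 2: Compute augmented objective.
t*f(x) = 4.49*3.71 = 16.6579
Total = 16.6579 - 6.7082 = 9.9497


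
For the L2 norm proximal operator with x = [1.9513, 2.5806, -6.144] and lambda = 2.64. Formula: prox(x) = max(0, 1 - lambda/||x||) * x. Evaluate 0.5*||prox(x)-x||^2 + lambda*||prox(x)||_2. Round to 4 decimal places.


Step 1: Compute ||x||.
||x|| = 6.9438
Step 2: Compute scaling factor.
scale = max(0, 1 - 2.64/6.9438) = 0.6198
Step 3: prox(x) = [1.2094, 1.5995, -3.8081]
||prox(x)|| = 4.3038
Step 4: Proximal objective.
0.5*||prox-x||^2 = 3.4848
lambda*||prox|| = 11.362
Total = 14.8467


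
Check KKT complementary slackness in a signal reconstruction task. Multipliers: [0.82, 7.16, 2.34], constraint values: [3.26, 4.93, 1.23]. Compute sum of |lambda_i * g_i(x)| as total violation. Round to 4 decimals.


KKT complementary slackness check:
lambda_1 * g_1 = 0.82 * 3.26 = 2.6732
lambda_2 * g_2 = 7.16 * 4.93 = 35.2988
lambda_3 * g_3 = 2.34 * 1.23 = 2.8782
Total violation = 2.6732 + 35.2988 + 2.8782 = 40.8502


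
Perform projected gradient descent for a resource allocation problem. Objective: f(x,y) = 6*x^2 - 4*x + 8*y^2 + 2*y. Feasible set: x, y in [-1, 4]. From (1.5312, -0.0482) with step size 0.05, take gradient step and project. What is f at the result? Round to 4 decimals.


Step 1: Compute gradient at (1.5312, -0.0482).
grad_x = 2*6*1.5312 - 4 = 14.3744
grad_y = 2*8*-0.0482 + 2 = 1.2288
Step 2: Gradient step.
x_raw = 1.5312 - 0.05*14.3744 = 0.8125
y_raw = -0.0482 - 0.05*1.2288 = -0.1096
Step 3: Project onto [-1, 4].
x_proj = clip(0.8125) = 0.8125
y_proj = clip(-0.1096) = -0.1096
Step 4: Evaluate f.
f(0.8125, -0.1096) = 0.5877


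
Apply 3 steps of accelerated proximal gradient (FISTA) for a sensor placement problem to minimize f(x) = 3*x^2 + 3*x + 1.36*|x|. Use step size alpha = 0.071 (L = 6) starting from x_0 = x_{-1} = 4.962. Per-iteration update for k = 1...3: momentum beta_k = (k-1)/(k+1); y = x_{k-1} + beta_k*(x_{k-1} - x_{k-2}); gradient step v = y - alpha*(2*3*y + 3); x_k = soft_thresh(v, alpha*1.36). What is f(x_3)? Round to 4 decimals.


FISTA on f(x) = 3*x^2 + 3*x + 1.36*|x|
L = 6, alpha = 0.071
Iteration 1: beta = 0.0, y = 4.962 + 0.0*(4.962 - 4.962) = 4.962
  grad(y) = 32.772, v = y - alpha*grad = 2.6352
  prox(v) = soft_thresh(2.6352, 0.0966) = 2.5386
Iteration 2: beta = 0.3333, y = 2.5386 + 0.3333*(2.5386 - 4.962) = 1.7308
  grad(y) = 13.385, v = y - alpha*grad = 0.7805
  prox(v) = soft_thresh(0.7805, 0.0966) = 0.6839
Iteration 3: beta = 0.5, y = 0.6839 + 0.5*(0.6839 - 2.5386) = -0.2434
  grad(y) = 1.5396, v = y - alpha*grad = -0.3527
  prox(v) = soft_thresh(-0.3527, 0.0966) = -0.2562
f(x_3) = 3*(-0.2562)^2 + 3*(-0.2562) + 1.36*|-0.2562| = -0.2232


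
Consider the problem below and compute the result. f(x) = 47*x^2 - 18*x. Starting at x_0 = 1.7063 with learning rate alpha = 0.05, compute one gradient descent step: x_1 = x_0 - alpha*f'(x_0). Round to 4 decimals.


We compute the gradient at x_0 and apply the update.
f'(x) = 94*x - 18
f'(1.7063) = 94*1.7063 - 18 = 142.3922
x_1 = 1.7063 - 0.05*142.3922 = -5.4133


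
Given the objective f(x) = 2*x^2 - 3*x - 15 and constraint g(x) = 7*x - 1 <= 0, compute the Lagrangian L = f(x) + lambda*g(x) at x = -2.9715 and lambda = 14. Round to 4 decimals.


Step 1: Evaluate f(x).
f(-2.9715) = 2*(-2.9715)^2 - 3*(-2.9715) - 15 = 11.5741
Step 2: Evaluate g(x).
g(-2.9715) = 7*-2.9715 - 1 = -21.8005
Step 3: Compute Lagrangian.
L = 11.5741 + 14*-21.8005 = -293.6329


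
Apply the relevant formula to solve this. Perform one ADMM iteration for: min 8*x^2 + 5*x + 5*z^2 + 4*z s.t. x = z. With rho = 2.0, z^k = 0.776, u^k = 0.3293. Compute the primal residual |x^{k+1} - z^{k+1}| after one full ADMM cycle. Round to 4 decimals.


ADMM iteration with rho = 2.0, z^k = 0.776, u^k = 0.3293
Step 1: x-update.
Minimize 8*x^2 + 5*x + (2.0/2)*(x - 0.776 + 0.3293)^2
FOC: (2*8 + 2.0)*x = -5 + 2.0*(0.776 - 0.3293)
x^{k+1} = -0.2281
Step 2: z-update.
Minimize 5*z^2 + 4*z + (2.0/2)*(-0.2281 - z + 0.3293)^2
FOC: (2*5 + 2.0)*z = -4 + 2.0*(-0.2281 + 0.3293)
z^{k+1} = -0.3165
Step 3: u-update.
u^{k+1} = 0.3293 - 0.2281 + 0.3165 = 0.4176
Step 4: Primal residual = |-0.2281 + 0.3165| = 0.0883


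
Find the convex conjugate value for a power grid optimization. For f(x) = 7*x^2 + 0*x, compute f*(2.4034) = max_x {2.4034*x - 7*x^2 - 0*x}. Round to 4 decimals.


f*(y) = sup_x {y*x - a*x^2 - b*x} = sup_x {(y-b)*x - a*x^2}
FOC: (y - b) - 2a*x = 0 => x* = (y - b)/(2a)
x* = (2.4034 - 0)/(2*7) = 0.1717
f*(2.4034) = (y-b)^2/(4a) = (2.4034 - 0)^2/(4*7)
= 5.7763/28 = 0.2063


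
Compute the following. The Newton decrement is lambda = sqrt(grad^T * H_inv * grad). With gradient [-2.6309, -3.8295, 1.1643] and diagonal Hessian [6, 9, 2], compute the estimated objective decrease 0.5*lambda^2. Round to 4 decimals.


Step 1: H is diagonal, so H^(-1) * g = [-0.4385, -0.4255, 0.5822].
Step 2: g^T H^(-1) g = sum_i g_i^2 / H_ii
  = (-2.6309)^2/6 + (-3.8295)^2/9 + (1.1643)^2/2
  = 1.1536 + 1.6295 + 0.6778 = 3.4609
Step 3: Objective decrease = 0.5 * g^T H^(-1) g = 1.7304


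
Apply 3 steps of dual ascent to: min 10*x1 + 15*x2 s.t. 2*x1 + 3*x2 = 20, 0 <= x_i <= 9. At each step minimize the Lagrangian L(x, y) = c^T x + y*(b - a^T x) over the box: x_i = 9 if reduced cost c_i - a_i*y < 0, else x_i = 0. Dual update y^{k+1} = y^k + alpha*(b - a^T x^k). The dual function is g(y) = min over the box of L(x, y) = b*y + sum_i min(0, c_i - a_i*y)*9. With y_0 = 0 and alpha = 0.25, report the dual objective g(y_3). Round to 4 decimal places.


Dual ascent for LP: min 10*x1 + 15*x2, 2*x1 + 3*x2 = 20, 0 <= x_i <= 9
Step 1: y^k = 0.0, reduced costs: (10.0, 15.0)
  x^k = (0.0, 0.0), subgradient = b - a^T x = 20.0
  y^{k+1} = 0.0 + 0.25*20.0 = 5.0
Step 2: y^k = 5.0, reduced costs: (0.0, 0.0)
  x^k = (0.0, 0.0), subgradient = b - a^T x = 20.0
  y^{k+1} = 5.0 + 0.25*20.0 = 10.0
Step 3: y^k = 10.0, reduced costs: (-10.0, -15.0)
  x^k = (9.0, 9.0), subgradient = b - a^T x = -25.0
  y^{k+1} = 10.0 + 0.25*-25.0 = 3.75
Dual objective at y_3 = 3.75: reduced costs (2.5, 3.75), box minimizer x = (0.0, 0.0)
g(y_3) = b*y + (c1 - a1*y)*x1 + (c2 - a2*y)*x2 = 20*3.75 + 2.5*0.0 + 3.75*0.0 = 75.0 + 0.0 + 0.0 = 75.0


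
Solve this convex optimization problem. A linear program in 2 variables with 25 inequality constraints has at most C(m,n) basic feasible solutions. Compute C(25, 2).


Each vertex corresponds to some choice of n active constraints out of m, so the number of vertices is at most C(m, n) = m! / (n!(m-n)!).
m = 25, n = 2
Numerator: 25 * 24
Denominator: 2! = 2
C(25, 2) = 300


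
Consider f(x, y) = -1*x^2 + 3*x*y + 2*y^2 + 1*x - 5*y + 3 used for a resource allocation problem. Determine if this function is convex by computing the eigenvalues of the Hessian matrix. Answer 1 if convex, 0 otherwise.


The Hessian of f(x,y) = -1*x^2 + 3*x*y + 2*y^2 + 1*x - 5*y + 3 is:
H = [[-2, 3], [3, 4]]
Trace = -2 + 4 = 2
Determinant = -2*4 - (3)^2 = -17
Discriminant = (2)^2 - 4*-17 = 72.0
Eigenvalues: lambda_1 = -3.2426, lambda_2 = 5.2426
The function is not convex.

0


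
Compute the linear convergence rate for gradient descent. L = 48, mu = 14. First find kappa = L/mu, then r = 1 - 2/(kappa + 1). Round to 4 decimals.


Step 1: Compute the condition number.
kappa = L/mu = 48/14 = 3.4286
Step 2: Compute the convergence rate.
r = 1 - 2/(kappa + 1) = 1 - 2*mu/(L + mu) = (L - mu)/(L + mu) = 34/62 = 0.5484


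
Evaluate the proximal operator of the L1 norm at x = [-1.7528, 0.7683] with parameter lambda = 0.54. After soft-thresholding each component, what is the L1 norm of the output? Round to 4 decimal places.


Soft-thresholding with lambda = 0.54:
prox(-1.7528) = sign(-1.7528)*max(|-1.7528| - 0.54, 0) = -1.2128
prox(0.7683) = sign(0.7683)*max(|0.7683| - 0.54, 0) = 0.2283
prox(x) = [-1.2128, 0.2283]
||prox(x)||_1 = 1.2128 + 0.2283 = 1.4411


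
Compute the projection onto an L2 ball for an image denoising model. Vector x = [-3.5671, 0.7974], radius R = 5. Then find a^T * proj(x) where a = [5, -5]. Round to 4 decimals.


Step 1: Compute ||x|| (intermediates to 6 decimals).
||x|| = sqrt((-3.5671)^2 + 0.7974^2) = 3.65514
Step 2: Project.
Since ||x|| <= R, proj = x (no scaling needed).
proj(x) = [-3.5671, 0.7974]
Step 3: Dot product.
a^T * proj(x) = 5*(-3.5671) - 5*0.7974 = -21.8225


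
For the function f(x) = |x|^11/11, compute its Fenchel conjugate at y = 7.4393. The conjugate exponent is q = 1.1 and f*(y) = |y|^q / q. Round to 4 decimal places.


The conjugate exponent q satisfies 1/p + 1/q = 1.
p = 11, so q = 11/(11 - 1) = 1.1
|y|^q = 7.4393^1.1 = 9.0925
f*(7.4393) = 9.0925 / 1.1 = 8.2659


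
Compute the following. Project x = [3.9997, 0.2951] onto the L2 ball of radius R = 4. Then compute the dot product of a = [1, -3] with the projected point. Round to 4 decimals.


Step 1: Compute ||x|| (intermediates to 6 decimals).
||x|| = sqrt(3.9997^2 + 0.2951^2) = 4.010572
Step 2: Project.
Since ||x|| > R, scale = R/||x|| = 4/4.010572 = 0.997364, proj(x) = scale * x
proj(x) = [3.989157, 0.294322]
Step 3: Dot product.
a^T * proj(x) = 1*3.989157 - 3*0.294322 = 3.1062


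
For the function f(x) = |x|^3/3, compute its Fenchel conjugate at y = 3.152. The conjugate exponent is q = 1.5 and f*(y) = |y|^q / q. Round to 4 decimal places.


The conjugate exponent q satisfies 1/p + 1/q = 1.
p = 3, so q = 3/(3 - 1) = 1.5
|y|^q = 3.152^1.5 = 5.596
f*(3.152) = 5.596 / 1.5 = 3.7307


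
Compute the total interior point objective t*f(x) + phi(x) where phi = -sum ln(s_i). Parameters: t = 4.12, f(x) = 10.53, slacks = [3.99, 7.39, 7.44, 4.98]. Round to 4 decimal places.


Step 1: Compute log-barrier.
ln values: [1.3838, 2.0001, 2.0069, 1.6054]
phi = -(1.3838 + 2.0001 + 2.0069 + 1.6054) = -6.9962
Step 2: Compute augmented objective.
t*f(x) = 4.12*10.53 = 43.3836
Total = 43.3836 - 6.9962 = 36.3874


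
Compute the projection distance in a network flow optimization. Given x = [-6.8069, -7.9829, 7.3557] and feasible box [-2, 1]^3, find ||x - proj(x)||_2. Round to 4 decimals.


Project each component onto [-2, 1].
clip(-6.8069) = -2.0, clip(-7.9829) = -2.0, clip(7.3557) = 1.0
Projection = [-2.0, -2.0, 1.0]
Squared diffs: [23.1063, 35.7951, 40.3949]
Distance = sqrt(99.2963) = 9.9648


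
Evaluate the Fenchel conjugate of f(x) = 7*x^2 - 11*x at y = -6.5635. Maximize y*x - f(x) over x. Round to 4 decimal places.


f*(y) = sup_x {y*x - a*x^2 - b*x} = sup_x {(y-b)*x - a*x^2}
FOC: (y - b) - 2a*x = 0 => x* = (y - b)/(2a)
x* = (-6.5635 + 11)/(2*7) = 0.3169
f*(-6.5635) = (y-b)^2/(4a) = (-6.5635 + 11)^2/(4*7)
= 19.6825/28 = 0.7029


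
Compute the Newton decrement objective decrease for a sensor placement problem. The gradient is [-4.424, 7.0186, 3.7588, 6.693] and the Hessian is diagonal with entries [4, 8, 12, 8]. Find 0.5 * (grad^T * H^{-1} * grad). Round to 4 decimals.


Step 1: H is diagonal, so H^(-1) * g = [-1.106, 0.8773, 0.3132, 0.8366].
Step 2: g^T H^(-1) g = sum_i g_i^2 / H_ii
  = (-4.424)^2/4 + (7.0186)^2/8 + (3.7588)^2/12 + (6.693)^2/8
  = 4.8929 + 6.1576 + 1.1774 + 5.5995 = 17.8274
Step 3: Objective decrease = 0.5 * g^T H^(-1) g = 8.9137


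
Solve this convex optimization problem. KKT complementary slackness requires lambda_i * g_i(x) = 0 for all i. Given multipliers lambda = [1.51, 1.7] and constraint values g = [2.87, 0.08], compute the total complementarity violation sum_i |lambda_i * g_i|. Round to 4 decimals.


KKT complementary slackness check:
lambda_1 * g_1 = 1.51 * 2.87 = 4.3337
lambda_2 * g_2 = 1.7 * 0.08 = 0.136
Total violation = 4.3337 + 0.136 = 4.4697


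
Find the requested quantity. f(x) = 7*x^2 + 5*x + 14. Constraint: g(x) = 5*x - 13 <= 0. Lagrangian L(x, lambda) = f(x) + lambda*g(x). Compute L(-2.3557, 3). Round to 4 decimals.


Step 1: Evaluate f(x).
f(-2.3557) = 7*(-2.3557)^2 + 5*(-2.3557) + 14 = 41.0668
Step 2: Evaluate g(x).
g(-2.3557) = 5*-2.3557 - 13 = -24.7785
Step 3: Compute Lagrangian.
L = 41.0668 + 3*-24.7785 = -33.2687


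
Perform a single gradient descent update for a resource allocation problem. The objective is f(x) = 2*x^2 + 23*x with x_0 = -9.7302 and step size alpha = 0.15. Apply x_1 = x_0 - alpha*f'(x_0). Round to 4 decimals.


We compute the gradient at x_0 and apply the update.
f'(x) = 4*x + 23
f'(-9.7302) = 4*-9.7302 + 23 = -15.9208
x_1 = -9.7302 - 0.15*-15.9208 = -7.3421


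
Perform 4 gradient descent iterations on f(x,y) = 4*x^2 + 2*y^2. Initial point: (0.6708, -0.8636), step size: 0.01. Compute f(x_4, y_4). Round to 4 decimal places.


Gradient descent on f(x,y) = 4*x^2 + 2*y^2.
Starting point: (0.6708, -0.8636), alpha = 0.01
Step 1: grad_x = 2*4*0.6708 = 5.3664, grad_y = 2*2*-0.8636 = -3.4544
  x_1 = 0.6708 - 0.01*5.3664 = 0.6171
  y_1 = -0.8636 - 0.01*-3.4544 = -0.8291
Step 2: grad_x = 2*4*0.6171 = 4.9371, grad_y = 2*2*-0.8291 = -3.3162
  x_2 = 0.6171 - 0.01*4.9371 = 0.5678
  y_2 = -0.8291 - 0.01*-3.3162 = -0.7959
Step 3: grad_x = 2*4*0.5678 = 4.5421, grad_y = 2*2*-0.7959 = -3.1836
  x_3 = 0.5678 - 0.01*4.5421 = 0.5223
  y_3 = -0.7959 - 0.01*-3.1836 = -0.7641
Step 4: grad_x = 2*4*0.5223 = 4.1788, grad_y = 2*2*-0.7641 = -3.0562
  x_4 = 0.5223 - 0.01*4.1788 = 0.4806
  y_4 = -0.7641 - 0.01*-3.0562 = -0.7335
f(0.4806, -0.7335) = 4*0.4806^2 + 2*(-0.7335)^2 = 1.9998


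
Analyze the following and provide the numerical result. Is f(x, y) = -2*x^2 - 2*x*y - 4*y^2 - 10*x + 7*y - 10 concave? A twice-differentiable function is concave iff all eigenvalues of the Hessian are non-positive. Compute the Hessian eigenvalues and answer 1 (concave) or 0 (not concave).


The Hessian of f(x,y) = -2*x^2 - 2*x*y - 4*y^2 - 10*x + 7*y - 10 is:
H = [[-4, -2], [-2, -8]]
Trace = -4 - 8 = -12
Determinant = -4*-8 - (-2)^2 = 28
Discriminant = (-12)^2 - 4*28 = 32.0
Eigenvalues: lambda_1 = -8.8284, lambda_2 = -3.1716
The function is concave.

1


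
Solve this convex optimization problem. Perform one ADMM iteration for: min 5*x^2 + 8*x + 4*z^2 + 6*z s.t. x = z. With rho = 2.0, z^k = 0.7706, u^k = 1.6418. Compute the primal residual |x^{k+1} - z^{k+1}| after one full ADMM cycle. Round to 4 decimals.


ADMM iteration with rho = 2.0, z^k = 0.7706, u^k = 1.6418
Step 1: x-update.
Minimize 5*x^2 + 8*x + (2.0/2)*(x - 0.7706 + 1.6418)^2
FOC: (2*5 + 2.0)*x = -8 + 2.0*(0.7706 - 1.6418)
x^{k+1} = -0.8119
Step 2: z-update.
Minimize 4*z^2 + 6*z + (2.0/2)*(-0.8119 - z + 1.6418)^2
FOC: (2*4 + 2.0)*z = -6 + 2.0*(-0.8119 + 1.6418)
z^{k+1} = -0.434
Step 3: u-update.
u^{k+1} = 1.6418 - 0.8119 + 0.434 = 1.2639
Step 4: Primal residual = |-0.8119 + 0.434| = 0.3779


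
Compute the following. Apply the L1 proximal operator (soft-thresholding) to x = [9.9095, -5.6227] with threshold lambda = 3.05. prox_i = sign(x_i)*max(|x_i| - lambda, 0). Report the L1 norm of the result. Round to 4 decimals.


Soft-thresholding with lambda = 3.05:
prox(9.9095) = sign(9.9095)*max(|9.9095| - 3.05, 0) = 6.8595
prox(-5.6227) = sign(-5.6227)*max(|-5.6227| - 3.05, 0) = -2.5727
prox(x) = [6.8595, -2.5727]
||prox(x)||_1 = 6.8595 + 2.5727 = 9.4322


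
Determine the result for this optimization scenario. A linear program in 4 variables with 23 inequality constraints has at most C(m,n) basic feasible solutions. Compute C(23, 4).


Each vertex corresponds to some choice of n active constraints out of m, so the number of vertices is at most C(m, n) = m! / (n!(m-n)!).
m = 23, n = 4
Numerator: 23 * 22 * 21 * 20
Denominator: 4! = 24
C(23, 4) = 8855


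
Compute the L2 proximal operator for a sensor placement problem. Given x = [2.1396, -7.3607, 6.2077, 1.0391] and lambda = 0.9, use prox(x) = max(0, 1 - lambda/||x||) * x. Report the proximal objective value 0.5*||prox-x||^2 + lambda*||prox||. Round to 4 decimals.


Step 1: Compute ||x||.
||x|| = 9.9183
Step 2: Compute scaling factor.
scale = max(0, 1 - 0.9/9.9183) = 0.9093
Step 3: prox(x) = [1.9455, -6.6928, 5.6444, 0.9448]
||prox(x)|| = 9.0183
Step 4: Proximal objective.
0.5*||prox-x||^2 = 0.405
lambda*||prox|| = 8.1165
Total = 8.5215


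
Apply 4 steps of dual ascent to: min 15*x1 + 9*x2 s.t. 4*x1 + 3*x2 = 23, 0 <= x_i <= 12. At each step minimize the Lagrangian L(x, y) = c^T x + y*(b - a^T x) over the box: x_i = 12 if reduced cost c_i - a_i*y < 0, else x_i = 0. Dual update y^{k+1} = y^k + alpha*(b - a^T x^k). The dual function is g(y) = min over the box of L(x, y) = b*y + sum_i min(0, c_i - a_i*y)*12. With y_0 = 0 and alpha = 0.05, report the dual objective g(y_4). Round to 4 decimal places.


Dual ascent for LP: min 15*x1 + 9*x2, 4*x1 + 3*x2 = 23, 0 <= x_i <= 12
Step 1: y^k = 0.0, reduced costs: (15.0, 9.0)
  x^k = (0.0, 0.0), subgradient = b - a^T x = 23.0
  y^{k+1} = 0.0 + 0.05*23.0 = 1.15
Step 2: y^k = 1.15, reduced costs: (10.4, 5.55)
  x^k = (0.0, 0.0), subgradient = b - a^T x = 23.0
  y^{k+1} = 1.15 + 0.05*23.0 = 2.3
Step 3: y^k = 2.3, reduced costs: (5.8, 2.1)
  x^k = (0.0, 0.0), subgradient = b - a^T x = 23.0
  y^{k+1} = 2.3 + 0.05*23.0 = 3.45
Step 4: y^k = 3.45, reduced costs: (1.2, -1.35)
  x^k = (0.0, 12.0), subgradient = b - a^T x = -13.0
  y^{k+1} = 3.45 + 0.05*-13.0 = 2.8
Dual objective at y_4 = 2.8: reduced costs (3.8, 0.6), box minimizer x = (0.0, 0.0)
g(y_4) = b*y + (c1 - a1*y)*x1 + (c2 - a2*y)*x2 = 23*2.8 + 3.8*0.0 + 0.6*0.0 = 64.4 + 0.0 + 0.0 = 64.4


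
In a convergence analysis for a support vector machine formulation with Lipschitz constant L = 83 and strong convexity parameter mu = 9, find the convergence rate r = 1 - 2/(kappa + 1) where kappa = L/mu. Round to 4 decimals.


Step 1: Compute the condition number.
kappa = L/mu = 83/9 = 9.2222
Step 2: Compute the convergence rate.
r = 1 - 2/(kappa + 1) = 1 - 2*mu/(L + mu) = (L - mu)/(L + mu) = 74/92 = 0.8043


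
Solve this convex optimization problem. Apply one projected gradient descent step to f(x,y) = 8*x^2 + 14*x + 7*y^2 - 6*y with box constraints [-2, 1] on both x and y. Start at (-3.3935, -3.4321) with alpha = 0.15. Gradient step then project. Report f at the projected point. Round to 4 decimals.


Step 1: Compute gradient at (-3.3935, -3.4321).
grad_x = 2*8*-3.3935 + 14 = -40.296
grad_y = 2*7*-3.4321 - 6 = -54.0494
Step 2: Gradient step.
x_raw = -3.3935 - 0.15*-40.296 = 2.6509
y_raw = -3.4321 - 0.15*-54.0494 = 4.6753
Step 3: Project onto [-2, 1].
x_proj = clip(2.6509) = 1.0
y_proj = clip(4.6753) = 1.0
Step 4: Evaluate f.
f(1.0, 1.0) = 23.0


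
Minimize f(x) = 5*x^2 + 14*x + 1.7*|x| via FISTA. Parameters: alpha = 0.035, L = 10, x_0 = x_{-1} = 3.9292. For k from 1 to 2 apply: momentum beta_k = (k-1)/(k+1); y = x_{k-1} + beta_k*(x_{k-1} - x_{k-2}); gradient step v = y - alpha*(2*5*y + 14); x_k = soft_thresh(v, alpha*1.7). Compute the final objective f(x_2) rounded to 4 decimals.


FISTA on f(x) = 5*x^2 + 14*x + 1.7*|x|
L = 10, alpha = 0.035
Iteration 1: beta = 0.0, y = 3.9292 + 0.0*(3.9292 - 3.9292) = 3.9292
  grad(y) = 53.292, v = y - alpha*grad = 2.064
  prox(v) = soft_thresh(2.064, 0.0595) = 2.0045
Iteration 2: beta = 0.3333, y = 2.0045 + 0.3333*(2.0045 - 3.9292) = 1.3629
  grad(y) = 27.6291, v = y - alpha*grad = 0.3959
  prox(v) = soft_thresh(0.3959, 0.0595) = 0.3364
f(x_2) = 5*0.3364^2 + 14*0.3364 + 1.7*|0.3364| = 5.8471


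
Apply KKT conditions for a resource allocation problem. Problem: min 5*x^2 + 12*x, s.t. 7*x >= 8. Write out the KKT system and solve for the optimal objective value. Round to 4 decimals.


Step 1: Try lambda = 0 (constraint inactive).
x_unc = -12/(2*5) = -1.2
Check: 7*-1.2 = -8.4 < 8 -- violated!
Step 2: Constraint must be active: 7*x = 8
x* = 8/7 = 1.1429 (rounded; the exact value 8/7 is used below)
lambda = (2*5*(8/7) + 12)/7 = 3.3469
Step 3: Compute optimal value.
f(x*) = 5*(8/7)^2 + 12*(8/7) = 20.2449


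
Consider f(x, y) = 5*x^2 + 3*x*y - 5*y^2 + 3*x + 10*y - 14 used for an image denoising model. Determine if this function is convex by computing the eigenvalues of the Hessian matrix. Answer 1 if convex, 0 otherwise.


The Hessian of f(x,y) = 5*x^2 + 3*x*y - 5*y^2 + 3*x + 10*y - 14 is:
H = [[10, 3], [3, -10]]
Trace = 10 - 10 = 0
Determinant = 10*-10 - (3)^2 = -109
Discriminant = (0)^2 - 4*-109 = 436.0
Eigenvalues: lambda_1 = -10.4403, lambda_2 = 10.4403
The function is not convex.

0


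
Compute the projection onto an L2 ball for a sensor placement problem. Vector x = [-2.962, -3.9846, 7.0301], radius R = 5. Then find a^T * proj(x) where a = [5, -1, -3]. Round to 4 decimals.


Step 1: Compute ||x|| (intermediates to 6 decimals).
||x|| = sqrt((-2.962)^2 + (-3.9846)^2 + 7.0301^2) = 8.606555
Step 2: Project.
Since ||x|| > R, scale = R/||x|| = 5/8.606555 = 0.580953, proj(x) = scale * x
proj(x) = [-1.720783, -2.314865, 4.084158]
Step 3: Dot product.
a^T * proj(x) = 5*(-1.720783) - 1*(-2.314865) - 3*4.084158 = -18.5415


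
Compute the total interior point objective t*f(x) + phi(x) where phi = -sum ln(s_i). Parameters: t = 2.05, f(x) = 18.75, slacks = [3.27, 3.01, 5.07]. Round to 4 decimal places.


Step 1: Compute log-barrier.
ln values: [1.1848, 1.1019, 1.6233]
phi = -(1.1848 + 1.1019 + 1.6233) = -3.9101
Step 2: Compute augmented objective.
t*f(x) = 2.05*18.75 = 38.4375
Total = 38.4375 - 3.9101 = 34.5274


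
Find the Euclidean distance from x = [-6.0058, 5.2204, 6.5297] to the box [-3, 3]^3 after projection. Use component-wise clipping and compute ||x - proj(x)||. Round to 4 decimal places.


Project each component onto [-3, 3].
clip(-6.0058) = -3.0, clip(5.2204) = 3.0, clip(6.5297) = 3.0
Projection = [-3.0, 3.0, 3.0]
Squared diffs: [9.0348, 4.9302, 12.4588]
Distance = sqrt(26.4238) = 5.1404


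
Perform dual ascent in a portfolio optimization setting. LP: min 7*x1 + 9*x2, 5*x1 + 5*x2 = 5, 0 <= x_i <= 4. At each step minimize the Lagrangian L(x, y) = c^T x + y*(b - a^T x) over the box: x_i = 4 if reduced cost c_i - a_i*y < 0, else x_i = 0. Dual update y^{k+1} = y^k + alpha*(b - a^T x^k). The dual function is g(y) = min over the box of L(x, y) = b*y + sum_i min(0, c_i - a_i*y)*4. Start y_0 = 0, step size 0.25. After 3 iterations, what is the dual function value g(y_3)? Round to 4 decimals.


Dual ascent for LP: min 7*x1 + 9*x2, 5*x1 + 5*x2 = 5, 0 <= x_i <= 4
Step 1: y^k = 0.0, reduced costs: (7.0, 9.0)
  x^k = (0.0, 0.0), subgradient = b - a^T x = 5.0
  y^{k+1} = 0.0 + 0.25*5.0 = 1.25
Step 2: y^k = 1.25, reduced costs: (0.75, 2.75)
  x^k = (0.0, 0.0), subgradient = b - a^T x = 5.0
  y^{k+1} = 1.25 + 0.25*5.0 = 2.5
Step 3: y^k = 2.5, reduced costs: (-5.5, -3.5)
  x^k = (4.0, 4.0), subgradient = b - a^T x = -35.0
  y^{k+1} = 2.5 + 0.25*-35.0 = -6.25
Dual objective at y_3 = -6.25: reduced costs (38.25, 40.25), box minimizer x = (0.0, 0.0)
g(y_3) = b*y + (c1 - a1*y)*x1 + (c2 - a2*y)*x2 = 5*(-6.25) + 38.25*0.0 + 40.25*0.0 = -31.25 + 0.0 + 0.0 = -31.25


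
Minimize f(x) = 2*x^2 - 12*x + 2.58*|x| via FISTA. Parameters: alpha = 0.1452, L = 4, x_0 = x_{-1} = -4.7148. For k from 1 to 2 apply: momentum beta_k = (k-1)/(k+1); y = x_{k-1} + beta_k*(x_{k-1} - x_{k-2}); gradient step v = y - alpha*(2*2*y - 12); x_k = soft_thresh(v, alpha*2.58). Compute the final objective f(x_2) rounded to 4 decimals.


FISTA on f(x) = 2*x^2 - 12*x + 2.58*|x|
L = 4, alpha = 0.1452
Iteration 1: beta = 0.0, y = -4.7148 + 0.0*(-4.7148 + 4.7148) = -4.7148
  grad(y) = -30.8592, v = y - alpha*grad = -0.234
  prox(v) = soft_thresh(-0.234, 0.3746) = 0.0
Iteration 2: beta = 0.3333, y = 0.0 + 0.3333*(0.0 + 4.7148) = 1.5716
  grad(y) = -5.7136, v = y - alpha*grad = 2.4012
  prox(v) = soft_thresh(2.4012, 0.3746) = 2.0266
f(x_2) = 2*2.0266^2 - 12*2.0266 + 2.58*|2.0266| = -10.8764


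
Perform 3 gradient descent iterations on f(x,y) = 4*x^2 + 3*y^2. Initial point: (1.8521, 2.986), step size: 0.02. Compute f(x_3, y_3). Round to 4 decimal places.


Gradient descent on f(x,y) = 4*x^2 + 3*y^2.
Starting point: (1.8521, 2.986), alpha = 0.02
Step 1: grad_x = 2*4*1.8521 = 14.8168, grad_y = 2*3*2.986 = 17.916
  x_1 = 1.8521 - 0.02*14.8168 = 1.5558
  y_1 = 2.986 - 0.02*17.916 = 2.6277
Step 2: grad_x = 2*4*1.5558 = 12.4461, grad_y = 2*3*2.6277 = 15.7661
  x_2 = 1.5558 - 0.02*12.4461 = 1.3068
  y_2 = 2.6277 - 0.02*15.7661 = 2.3124
Step 3: grad_x = 2*4*1.3068 = 10.4547, grad_y = 2*3*2.3124 = 13.8742
  x_3 = 1.3068 - 0.02*10.4547 = 1.0977
  y_3 = 2.3124 - 0.02*13.8742 = 2.0349
f(1.0977, 2.0349) = 4*1.0977^2 + 3*2.0349^2 = 17.2423


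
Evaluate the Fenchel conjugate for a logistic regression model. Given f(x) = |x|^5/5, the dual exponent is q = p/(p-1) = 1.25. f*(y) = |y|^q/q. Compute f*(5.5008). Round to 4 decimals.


The conjugate exponent q satisfies 1/p + 1/q = 1.
p = 5, so q = 5/(5 - 1) = 1.25
|y|^q = 5.5008^1.25 = 8.4243
f*(5.5008) = 8.4243 / 1.25 = 6.7394


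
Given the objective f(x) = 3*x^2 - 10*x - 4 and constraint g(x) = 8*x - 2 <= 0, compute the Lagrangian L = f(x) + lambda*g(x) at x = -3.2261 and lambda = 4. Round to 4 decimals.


Step 1: Evaluate f(x).
f(-3.2261) = 3*(-3.2261)^2 - 10*(-3.2261) - 4 = 59.4842
Step 2: Evaluate g(x).
g(-3.2261) = 8*-3.2261 - 2 = -27.8088
Step 3: Compute Lagrangian.
L = 59.4842 + 4*-27.8088 = -51.751


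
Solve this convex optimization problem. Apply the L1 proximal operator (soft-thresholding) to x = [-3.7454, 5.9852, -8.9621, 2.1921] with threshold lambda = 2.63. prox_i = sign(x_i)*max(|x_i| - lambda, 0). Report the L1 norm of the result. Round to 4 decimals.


Soft-thresholding with lambda = 2.63:
prox(-3.7454) = sign(-3.7454)*max(|-3.7454| - 2.63, 0) = -1.1154
prox(5.9852) = sign(5.9852)*max(|5.9852| - 2.63, 0) = 3.3552
prox(-8.9621) = sign(-8.9621)*max(|-8.9621| - 2.63, 0) = -6.3321
prox(2.1921) = sign(2.1921)*max(|2.1921| - 2.63, 0) = 0.0
prox(x) = [-1.1154, 3.3552, -6.3321, 0.0]
||prox(x)||_1 = 1.1154 + 3.3552 + 6.3321 + 0.0 = 10.8027


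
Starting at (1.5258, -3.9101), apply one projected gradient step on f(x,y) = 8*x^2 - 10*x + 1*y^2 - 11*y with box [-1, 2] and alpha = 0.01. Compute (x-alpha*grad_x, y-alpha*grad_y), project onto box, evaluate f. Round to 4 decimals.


Step 1: Compute gradient at (1.5258, -3.9101).
grad_x = 2*8*1.5258 - 10 = 14.4128
grad_y = 2*1*-3.9101 - 11 = -18.8202
Step 2: Gradient step.
x_raw = 1.5258 - 0.01*14.4128 = 1.3817
y_raw = -3.9101 - 0.01*-18.8202 = -3.7219
Step 3: Project onto [-1, 2].
x_proj = clip(1.3817) = 1.3817
y_proj = clip(-3.7219) = -1.0
Step 4: Evaluate f.
f(1.3817, -1.0) = 13.4554


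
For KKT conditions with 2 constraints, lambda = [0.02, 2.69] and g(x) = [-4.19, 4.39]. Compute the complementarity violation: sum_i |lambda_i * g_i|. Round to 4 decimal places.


KKT complementary slackness check:
lambda_1 * g_1 = 0.02 * -4.19 = -0.0838
lambda_2 * g_2 = 2.69 * 4.39 = 11.8091
Total violation = 0.0838 + 11.8091 = 11.8929


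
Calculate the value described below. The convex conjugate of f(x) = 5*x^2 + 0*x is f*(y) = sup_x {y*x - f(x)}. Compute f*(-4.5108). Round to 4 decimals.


f*(y) = sup_x {y*x - a*x^2 - b*x} = sup_x {(y-b)*x - a*x^2}
FOC: (y - b) - 2a*x = 0 => x* = (y - b)/(2a)
x* = (-4.5108 - 0)/(2*5) = -0.4511
f*(-4.5108) = (y-b)^2/(4a) = (-4.5108 - 0)^2/(4*5)
= 20.3473/20 = 1.0174


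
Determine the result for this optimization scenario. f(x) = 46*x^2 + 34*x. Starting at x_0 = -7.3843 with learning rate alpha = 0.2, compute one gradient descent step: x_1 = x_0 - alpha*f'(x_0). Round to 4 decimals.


We compute the gradient at x_0 and apply the update.
f'(x) = 92*x + 34
f'(-7.3843) = 92*-7.3843 + 34 = -645.3556
x_1 = -7.3843 - 0.2*-645.3556 = 121.6868


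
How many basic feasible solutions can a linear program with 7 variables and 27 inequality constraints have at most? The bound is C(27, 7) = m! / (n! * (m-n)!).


Each vertex corresponds to some choice of n active constraints out of m, so the number of vertices is at most C(m, n) = m! / (n!(m-n)!).
m = 27, n = 7
Numerator: 27 * 26 * 25 * 24 * 23 * 22 * 21
Denominator: 7! = 5040
C(27, 7) = 888030


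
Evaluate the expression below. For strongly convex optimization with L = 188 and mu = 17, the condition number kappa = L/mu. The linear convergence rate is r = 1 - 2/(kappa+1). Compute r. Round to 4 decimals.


Step 1: Compute the condition number.
kappa = L/mu = 188/17 = 11.0588
Step 2: Compute the convergence rate.
r = 1 - 2/(kappa + 1) = 1 - 2*mu/(L + mu) = (L - mu)/(L + mu) = 171/205 = 0.8341


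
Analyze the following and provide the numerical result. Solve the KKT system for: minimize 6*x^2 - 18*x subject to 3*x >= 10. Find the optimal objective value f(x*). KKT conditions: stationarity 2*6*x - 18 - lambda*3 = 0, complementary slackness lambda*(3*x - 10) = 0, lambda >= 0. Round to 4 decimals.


Step 1: Try lambda = 0 (constraint inactive).
x_unc = 18/(2*6) = 1.5
Check: 3*1.5 = 4.5 < 10 -- violated!
Step 2: Constraint must be active: 3*x = 10
x* = 10/3 = 3.3333 (rounded; the exact value 10/3 is used below)
lambda = (2*6*(10/3) - 18)/3 = 7.3333
Step 3: Compute optimal value.
f(x*) = 6*(10/3)^2 - 18*(10/3) = 6.6667
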